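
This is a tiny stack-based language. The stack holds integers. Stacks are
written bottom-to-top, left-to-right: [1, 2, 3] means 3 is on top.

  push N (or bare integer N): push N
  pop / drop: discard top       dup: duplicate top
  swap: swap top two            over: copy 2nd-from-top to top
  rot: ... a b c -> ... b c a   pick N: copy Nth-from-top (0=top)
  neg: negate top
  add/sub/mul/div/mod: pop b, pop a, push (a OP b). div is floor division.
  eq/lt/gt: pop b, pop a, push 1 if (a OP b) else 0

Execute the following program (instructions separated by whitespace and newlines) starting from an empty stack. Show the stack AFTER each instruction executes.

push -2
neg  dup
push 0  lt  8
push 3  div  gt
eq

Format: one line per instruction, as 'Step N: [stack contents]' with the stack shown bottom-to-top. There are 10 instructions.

Step 1: [-2]
Step 2: [2]
Step 3: [2, 2]
Step 4: [2, 2, 0]
Step 5: [2, 0]
Step 6: [2, 0, 8]
Step 7: [2, 0, 8, 3]
Step 8: [2, 0, 2]
Step 9: [2, 0]
Step 10: [0]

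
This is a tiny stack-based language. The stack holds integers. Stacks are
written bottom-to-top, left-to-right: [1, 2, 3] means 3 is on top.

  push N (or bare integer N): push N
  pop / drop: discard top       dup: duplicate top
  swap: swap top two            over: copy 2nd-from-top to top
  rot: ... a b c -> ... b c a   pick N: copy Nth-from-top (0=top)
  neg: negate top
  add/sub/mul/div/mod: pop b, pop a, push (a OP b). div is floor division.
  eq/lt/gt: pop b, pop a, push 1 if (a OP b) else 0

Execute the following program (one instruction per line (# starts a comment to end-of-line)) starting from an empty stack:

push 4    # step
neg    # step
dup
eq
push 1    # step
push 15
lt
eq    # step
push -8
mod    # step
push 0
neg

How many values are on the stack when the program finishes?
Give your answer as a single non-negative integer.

Answer: 2

Derivation:
After 'push 4': stack = [4] (depth 1)
After 'neg': stack = [-4] (depth 1)
After 'dup': stack = [-4, -4] (depth 2)
After 'eq': stack = [1] (depth 1)
After 'push 1': stack = [1, 1] (depth 2)
After 'push 15': stack = [1, 1, 15] (depth 3)
After 'lt': stack = [1, 1] (depth 2)
After 'eq': stack = [1] (depth 1)
After 'push -8': stack = [1, -8] (depth 2)
After 'mod': stack = [-7] (depth 1)
After 'push 0': stack = [-7, 0] (depth 2)
After 'neg': stack = [-7, 0] (depth 2)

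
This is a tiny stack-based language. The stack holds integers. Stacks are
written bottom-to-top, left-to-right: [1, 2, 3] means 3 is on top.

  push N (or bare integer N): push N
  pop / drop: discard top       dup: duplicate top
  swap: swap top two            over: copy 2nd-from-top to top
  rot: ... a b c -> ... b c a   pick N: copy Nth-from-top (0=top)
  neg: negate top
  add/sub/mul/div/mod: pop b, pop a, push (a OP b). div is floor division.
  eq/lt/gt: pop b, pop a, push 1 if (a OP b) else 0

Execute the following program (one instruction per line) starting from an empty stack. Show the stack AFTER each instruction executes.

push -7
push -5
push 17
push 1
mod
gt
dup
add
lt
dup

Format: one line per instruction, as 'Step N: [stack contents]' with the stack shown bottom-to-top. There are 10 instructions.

Step 1: [-7]
Step 2: [-7, -5]
Step 3: [-7, -5, 17]
Step 4: [-7, -5, 17, 1]
Step 5: [-7, -5, 0]
Step 6: [-7, 0]
Step 7: [-7, 0, 0]
Step 8: [-7, 0]
Step 9: [1]
Step 10: [1, 1]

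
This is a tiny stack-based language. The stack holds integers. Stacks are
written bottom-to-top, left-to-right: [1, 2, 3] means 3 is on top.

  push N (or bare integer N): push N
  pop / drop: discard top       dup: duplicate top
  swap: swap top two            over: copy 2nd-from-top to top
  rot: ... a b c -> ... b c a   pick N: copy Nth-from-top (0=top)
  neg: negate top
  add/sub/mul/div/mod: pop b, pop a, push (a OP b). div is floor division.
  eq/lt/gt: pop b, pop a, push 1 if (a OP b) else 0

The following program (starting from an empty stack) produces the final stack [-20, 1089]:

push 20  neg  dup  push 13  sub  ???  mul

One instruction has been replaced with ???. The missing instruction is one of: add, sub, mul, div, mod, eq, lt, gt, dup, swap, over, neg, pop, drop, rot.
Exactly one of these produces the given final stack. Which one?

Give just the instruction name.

Answer: dup

Derivation:
Stack before ???: [-20, -33]
Stack after ???:  [-20, -33, -33]
The instruction that transforms [-20, -33] -> [-20, -33, -33] is: dup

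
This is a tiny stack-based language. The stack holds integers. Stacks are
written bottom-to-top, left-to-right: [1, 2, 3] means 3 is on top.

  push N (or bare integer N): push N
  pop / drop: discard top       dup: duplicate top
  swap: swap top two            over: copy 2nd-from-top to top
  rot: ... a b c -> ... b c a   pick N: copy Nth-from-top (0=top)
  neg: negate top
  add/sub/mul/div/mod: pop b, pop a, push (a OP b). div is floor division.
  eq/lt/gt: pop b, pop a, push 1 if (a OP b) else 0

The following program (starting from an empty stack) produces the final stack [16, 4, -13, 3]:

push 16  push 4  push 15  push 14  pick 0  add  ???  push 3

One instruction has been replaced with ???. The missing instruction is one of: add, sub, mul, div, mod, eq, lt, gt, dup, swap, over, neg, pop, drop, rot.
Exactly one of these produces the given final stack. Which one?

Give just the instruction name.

Stack before ???: [16, 4, 15, 28]
Stack after ???:  [16, 4, -13]
The instruction that transforms [16, 4, 15, 28] -> [16, 4, -13] is: sub

Answer: sub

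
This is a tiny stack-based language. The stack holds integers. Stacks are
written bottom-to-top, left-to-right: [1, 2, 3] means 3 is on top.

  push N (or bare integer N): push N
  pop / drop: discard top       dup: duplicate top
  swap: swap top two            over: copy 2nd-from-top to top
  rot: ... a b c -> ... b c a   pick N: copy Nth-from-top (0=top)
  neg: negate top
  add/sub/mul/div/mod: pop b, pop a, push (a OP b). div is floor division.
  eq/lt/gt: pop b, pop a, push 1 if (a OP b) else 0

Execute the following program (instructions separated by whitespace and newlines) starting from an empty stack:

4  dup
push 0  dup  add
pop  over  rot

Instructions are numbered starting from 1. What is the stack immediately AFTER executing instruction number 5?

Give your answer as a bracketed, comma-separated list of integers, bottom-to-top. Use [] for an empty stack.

Answer: [4, 4, 0]

Derivation:
Step 1 ('4'): [4]
Step 2 ('dup'): [4, 4]
Step 3 ('push 0'): [4, 4, 0]
Step 4 ('dup'): [4, 4, 0, 0]
Step 5 ('add'): [4, 4, 0]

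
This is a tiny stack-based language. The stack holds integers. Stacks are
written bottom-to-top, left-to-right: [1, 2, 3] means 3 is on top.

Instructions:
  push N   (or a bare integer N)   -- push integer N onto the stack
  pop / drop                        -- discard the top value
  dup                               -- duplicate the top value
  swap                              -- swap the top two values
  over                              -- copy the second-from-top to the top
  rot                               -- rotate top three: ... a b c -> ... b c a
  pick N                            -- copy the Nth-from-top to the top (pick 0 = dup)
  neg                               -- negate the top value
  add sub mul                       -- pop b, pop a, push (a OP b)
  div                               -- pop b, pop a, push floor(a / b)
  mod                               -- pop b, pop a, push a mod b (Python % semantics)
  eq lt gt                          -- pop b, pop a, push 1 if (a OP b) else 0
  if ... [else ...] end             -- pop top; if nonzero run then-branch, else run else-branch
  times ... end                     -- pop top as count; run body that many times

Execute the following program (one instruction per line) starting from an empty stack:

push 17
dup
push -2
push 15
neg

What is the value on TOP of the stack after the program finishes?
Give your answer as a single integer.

Answer: -15

Derivation:
After 'push 17': [17]
After 'dup': [17, 17]
After 'push -2': [17, 17, -2]
After 'push 15': [17, 17, -2, 15]
After 'neg': [17, 17, -2, -15]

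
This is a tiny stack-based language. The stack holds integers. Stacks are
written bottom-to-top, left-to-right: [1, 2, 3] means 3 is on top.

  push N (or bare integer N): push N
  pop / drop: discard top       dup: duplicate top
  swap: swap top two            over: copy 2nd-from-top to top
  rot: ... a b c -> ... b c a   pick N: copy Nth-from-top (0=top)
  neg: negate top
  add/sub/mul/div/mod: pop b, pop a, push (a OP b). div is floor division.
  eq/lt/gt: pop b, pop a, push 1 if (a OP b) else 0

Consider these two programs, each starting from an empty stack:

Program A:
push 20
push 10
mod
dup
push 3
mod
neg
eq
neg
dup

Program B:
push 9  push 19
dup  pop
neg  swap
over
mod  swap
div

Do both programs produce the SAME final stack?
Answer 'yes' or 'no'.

Answer: no

Derivation:
Program A trace:
  After 'push 20': [20]
  After 'push 10': [20, 10]
  After 'mod': [0]
  After 'dup': [0, 0]
  After 'push 3': [0, 0, 3]
  After 'mod': [0, 0]
  After 'neg': [0, 0]
  After 'eq': [1]
  After 'neg': [-1]
  After 'dup': [-1, -1]
Program A final stack: [-1, -1]

Program B trace:
  After 'push 9': [9]
  After 'push 19': [9, 19]
  After 'dup': [9, 19, 19]
  After 'pop': [9, 19]
  After 'neg': [9, -19]
  After 'swap': [-19, 9]
  After 'over': [-19, 9, -19]
  After 'mod': [-19, -10]
  After 'swap': [-10, -19]
  After 'div': [0]
Program B final stack: [0]
Same: no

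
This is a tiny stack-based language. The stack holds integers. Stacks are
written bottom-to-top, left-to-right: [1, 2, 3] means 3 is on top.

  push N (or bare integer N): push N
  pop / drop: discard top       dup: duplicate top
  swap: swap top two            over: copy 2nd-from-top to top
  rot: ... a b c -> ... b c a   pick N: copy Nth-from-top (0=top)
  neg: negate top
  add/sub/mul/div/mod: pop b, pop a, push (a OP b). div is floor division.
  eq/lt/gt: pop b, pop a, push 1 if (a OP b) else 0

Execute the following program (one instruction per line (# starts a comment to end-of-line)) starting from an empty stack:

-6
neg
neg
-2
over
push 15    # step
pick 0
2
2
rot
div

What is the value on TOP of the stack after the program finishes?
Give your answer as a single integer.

After 'push -6': [-6]
After 'neg': [6]
After 'neg': [-6]
After 'push -2': [-6, -2]
After 'over': [-6, -2, -6]
After 'push 15': [-6, -2, -6, 15]
After 'pick 0': [-6, -2, -6, 15, 15]
After 'push 2': [-6, -2, -6, 15, 15, 2]
After 'push 2': [-6, -2, -6, 15, 15, 2, 2]
After 'rot': [-6, -2, -6, 15, 2, 2, 15]
After 'div': [-6, -2, -6, 15, 2, 0]

Answer: 0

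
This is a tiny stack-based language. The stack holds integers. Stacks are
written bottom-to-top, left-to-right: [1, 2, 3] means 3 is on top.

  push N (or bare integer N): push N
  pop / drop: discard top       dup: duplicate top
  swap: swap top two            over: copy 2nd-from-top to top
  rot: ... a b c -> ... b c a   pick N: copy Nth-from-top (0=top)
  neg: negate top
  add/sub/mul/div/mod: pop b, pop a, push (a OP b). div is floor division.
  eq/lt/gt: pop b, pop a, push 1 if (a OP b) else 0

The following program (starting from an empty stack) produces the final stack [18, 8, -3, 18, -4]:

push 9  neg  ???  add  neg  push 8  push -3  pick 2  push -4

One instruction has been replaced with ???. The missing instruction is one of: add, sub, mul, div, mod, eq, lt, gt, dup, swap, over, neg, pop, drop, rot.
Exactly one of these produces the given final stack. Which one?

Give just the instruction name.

Answer: dup

Derivation:
Stack before ???: [-9]
Stack after ???:  [-9, -9]
The instruction that transforms [-9] -> [-9, -9] is: dup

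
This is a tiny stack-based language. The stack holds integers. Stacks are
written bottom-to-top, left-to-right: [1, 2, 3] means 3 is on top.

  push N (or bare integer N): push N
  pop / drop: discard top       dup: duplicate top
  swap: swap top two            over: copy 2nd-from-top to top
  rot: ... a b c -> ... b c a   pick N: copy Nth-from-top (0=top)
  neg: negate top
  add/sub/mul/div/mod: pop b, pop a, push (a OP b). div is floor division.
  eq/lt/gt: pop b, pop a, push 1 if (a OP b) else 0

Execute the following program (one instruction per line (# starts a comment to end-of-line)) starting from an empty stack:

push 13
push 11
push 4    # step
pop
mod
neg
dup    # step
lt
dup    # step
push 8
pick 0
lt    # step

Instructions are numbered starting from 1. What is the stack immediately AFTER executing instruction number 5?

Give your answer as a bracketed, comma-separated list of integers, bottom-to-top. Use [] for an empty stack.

Answer: [2]

Derivation:
Step 1 ('push 13'): [13]
Step 2 ('push 11'): [13, 11]
Step 3 ('push 4'): [13, 11, 4]
Step 4 ('pop'): [13, 11]
Step 5 ('mod'): [2]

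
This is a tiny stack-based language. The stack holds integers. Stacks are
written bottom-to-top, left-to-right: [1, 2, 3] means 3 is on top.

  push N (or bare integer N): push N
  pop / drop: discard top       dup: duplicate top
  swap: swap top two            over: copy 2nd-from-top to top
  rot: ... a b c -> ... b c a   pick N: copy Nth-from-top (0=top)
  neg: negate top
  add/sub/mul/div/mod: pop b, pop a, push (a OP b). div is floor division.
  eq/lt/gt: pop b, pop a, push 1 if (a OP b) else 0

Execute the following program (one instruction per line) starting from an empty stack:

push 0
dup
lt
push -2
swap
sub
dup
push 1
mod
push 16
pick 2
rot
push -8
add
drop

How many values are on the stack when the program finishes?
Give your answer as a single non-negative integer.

After 'push 0': stack = [0] (depth 1)
After 'dup': stack = [0, 0] (depth 2)
After 'lt': stack = [0] (depth 1)
After 'push -2': stack = [0, -2] (depth 2)
After 'swap': stack = [-2, 0] (depth 2)
After 'sub': stack = [-2] (depth 1)
After 'dup': stack = [-2, -2] (depth 2)
After 'push 1': stack = [-2, -2, 1] (depth 3)
After 'mod': stack = [-2, 0] (depth 2)
After 'push 16': stack = [-2, 0, 16] (depth 3)
After 'pick 2': stack = [-2, 0, 16, -2] (depth 4)
After 'rot': stack = [-2, 16, -2, 0] (depth 4)
After 'push -8': stack = [-2, 16, -2, 0, -8] (depth 5)
After 'add': stack = [-2, 16, -2, -8] (depth 4)
After 'drop': stack = [-2, 16, -2] (depth 3)

Answer: 3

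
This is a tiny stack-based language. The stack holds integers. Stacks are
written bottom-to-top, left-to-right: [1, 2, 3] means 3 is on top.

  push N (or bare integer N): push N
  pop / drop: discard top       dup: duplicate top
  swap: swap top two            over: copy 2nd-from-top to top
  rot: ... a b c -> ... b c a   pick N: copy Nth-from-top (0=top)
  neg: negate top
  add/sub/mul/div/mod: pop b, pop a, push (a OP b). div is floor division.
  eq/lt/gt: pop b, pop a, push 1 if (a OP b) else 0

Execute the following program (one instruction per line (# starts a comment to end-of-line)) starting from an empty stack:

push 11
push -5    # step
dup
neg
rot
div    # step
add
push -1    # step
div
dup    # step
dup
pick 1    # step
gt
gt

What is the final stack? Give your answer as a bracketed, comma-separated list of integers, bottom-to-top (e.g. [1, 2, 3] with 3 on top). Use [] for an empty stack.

Answer: [5, 1]

Derivation:
After 'push 11': [11]
After 'push -5': [11, -5]
After 'dup': [11, -5, -5]
After 'neg': [11, -5, 5]
After 'rot': [-5, 5, 11]
After 'div': [-5, 0]
After 'add': [-5]
After 'push -1': [-5, -1]
After 'div': [5]
After 'dup': [5, 5]
After 'dup': [5, 5, 5]
After 'pick 1': [5, 5, 5, 5]
After 'gt': [5, 5, 0]
After 'gt': [5, 1]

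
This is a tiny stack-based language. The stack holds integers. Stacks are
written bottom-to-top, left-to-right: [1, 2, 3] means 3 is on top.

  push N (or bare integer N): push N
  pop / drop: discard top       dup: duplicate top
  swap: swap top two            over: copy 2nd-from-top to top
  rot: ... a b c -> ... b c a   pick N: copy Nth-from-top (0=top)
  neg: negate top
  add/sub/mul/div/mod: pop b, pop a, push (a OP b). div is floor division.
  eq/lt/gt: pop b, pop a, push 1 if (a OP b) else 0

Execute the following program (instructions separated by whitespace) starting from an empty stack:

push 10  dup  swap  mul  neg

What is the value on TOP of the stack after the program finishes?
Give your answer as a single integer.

After 'push 10': [10]
After 'dup': [10, 10]
After 'swap': [10, 10]
After 'mul': [100]
After 'neg': [-100]

Answer: -100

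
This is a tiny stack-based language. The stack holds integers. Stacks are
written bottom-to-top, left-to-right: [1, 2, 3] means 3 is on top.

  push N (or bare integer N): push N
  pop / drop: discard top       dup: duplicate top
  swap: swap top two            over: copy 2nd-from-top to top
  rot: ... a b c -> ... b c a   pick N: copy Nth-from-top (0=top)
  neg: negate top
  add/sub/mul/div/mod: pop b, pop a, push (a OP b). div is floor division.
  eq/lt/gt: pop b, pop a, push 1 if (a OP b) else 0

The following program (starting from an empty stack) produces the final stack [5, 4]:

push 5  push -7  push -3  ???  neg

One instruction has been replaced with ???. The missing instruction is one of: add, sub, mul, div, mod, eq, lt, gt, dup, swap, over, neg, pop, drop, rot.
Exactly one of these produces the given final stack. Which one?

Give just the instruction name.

Answer: sub

Derivation:
Stack before ???: [5, -7, -3]
Stack after ???:  [5, -4]
The instruction that transforms [5, -7, -3] -> [5, -4] is: sub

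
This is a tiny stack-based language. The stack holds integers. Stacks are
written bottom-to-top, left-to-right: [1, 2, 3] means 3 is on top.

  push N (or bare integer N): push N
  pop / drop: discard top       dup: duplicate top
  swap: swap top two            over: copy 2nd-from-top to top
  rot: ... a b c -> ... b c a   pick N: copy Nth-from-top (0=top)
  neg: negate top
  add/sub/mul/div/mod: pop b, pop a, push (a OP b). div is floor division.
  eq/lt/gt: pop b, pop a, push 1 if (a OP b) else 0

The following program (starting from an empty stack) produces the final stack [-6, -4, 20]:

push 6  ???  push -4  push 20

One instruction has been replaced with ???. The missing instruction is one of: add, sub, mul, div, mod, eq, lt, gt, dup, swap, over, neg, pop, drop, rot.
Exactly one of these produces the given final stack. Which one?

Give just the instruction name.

Answer: neg

Derivation:
Stack before ???: [6]
Stack after ???:  [-6]
The instruction that transforms [6] -> [-6] is: neg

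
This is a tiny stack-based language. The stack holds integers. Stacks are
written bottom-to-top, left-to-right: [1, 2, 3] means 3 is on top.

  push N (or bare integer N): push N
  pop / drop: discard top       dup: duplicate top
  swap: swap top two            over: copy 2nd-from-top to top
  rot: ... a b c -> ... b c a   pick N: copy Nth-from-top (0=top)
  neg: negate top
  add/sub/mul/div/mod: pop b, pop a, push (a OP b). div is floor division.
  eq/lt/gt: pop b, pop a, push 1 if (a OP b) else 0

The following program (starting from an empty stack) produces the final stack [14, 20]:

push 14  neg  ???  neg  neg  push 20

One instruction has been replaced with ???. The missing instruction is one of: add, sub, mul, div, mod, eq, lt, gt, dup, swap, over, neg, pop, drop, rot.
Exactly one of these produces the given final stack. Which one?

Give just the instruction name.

Answer: neg

Derivation:
Stack before ???: [-14]
Stack after ???:  [14]
The instruction that transforms [-14] -> [14] is: neg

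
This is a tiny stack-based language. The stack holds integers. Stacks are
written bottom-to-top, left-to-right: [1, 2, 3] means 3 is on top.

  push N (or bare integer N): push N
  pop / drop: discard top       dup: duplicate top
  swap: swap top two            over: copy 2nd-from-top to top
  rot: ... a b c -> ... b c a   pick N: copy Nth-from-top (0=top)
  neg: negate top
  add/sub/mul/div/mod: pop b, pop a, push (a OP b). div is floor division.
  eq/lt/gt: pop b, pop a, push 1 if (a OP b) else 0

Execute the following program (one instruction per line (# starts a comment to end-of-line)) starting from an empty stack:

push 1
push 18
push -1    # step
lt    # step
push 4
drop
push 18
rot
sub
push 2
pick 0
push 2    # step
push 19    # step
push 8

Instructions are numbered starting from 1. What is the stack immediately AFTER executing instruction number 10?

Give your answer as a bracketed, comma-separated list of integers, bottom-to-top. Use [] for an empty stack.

Step 1 ('push 1'): [1]
Step 2 ('push 18'): [1, 18]
Step 3 ('push -1'): [1, 18, -1]
Step 4 ('lt'): [1, 0]
Step 5 ('push 4'): [1, 0, 4]
Step 6 ('drop'): [1, 0]
Step 7 ('push 18'): [1, 0, 18]
Step 8 ('rot'): [0, 18, 1]
Step 9 ('sub'): [0, 17]
Step 10 ('push 2'): [0, 17, 2]

Answer: [0, 17, 2]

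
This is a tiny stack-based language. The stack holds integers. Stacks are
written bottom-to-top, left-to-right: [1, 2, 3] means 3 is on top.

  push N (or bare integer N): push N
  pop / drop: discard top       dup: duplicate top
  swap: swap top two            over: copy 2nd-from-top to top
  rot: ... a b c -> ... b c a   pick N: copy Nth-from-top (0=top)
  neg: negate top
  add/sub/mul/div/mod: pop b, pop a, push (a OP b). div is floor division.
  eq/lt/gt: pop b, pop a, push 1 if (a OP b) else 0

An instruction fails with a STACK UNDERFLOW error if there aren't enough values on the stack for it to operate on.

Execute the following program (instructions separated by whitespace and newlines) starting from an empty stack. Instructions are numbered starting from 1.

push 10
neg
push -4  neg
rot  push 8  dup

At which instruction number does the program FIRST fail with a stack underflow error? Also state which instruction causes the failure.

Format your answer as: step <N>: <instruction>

Step 1 ('push 10'): stack = [10], depth = 1
Step 2 ('neg'): stack = [-10], depth = 1
Step 3 ('push -4'): stack = [-10, -4], depth = 2
Step 4 ('neg'): stack = [-10, 4], depth = 2
Step 5 ('rot'): needs 3 value(s) but depth is 2 — STACK UNDERFLOW

Answer: step 5: rot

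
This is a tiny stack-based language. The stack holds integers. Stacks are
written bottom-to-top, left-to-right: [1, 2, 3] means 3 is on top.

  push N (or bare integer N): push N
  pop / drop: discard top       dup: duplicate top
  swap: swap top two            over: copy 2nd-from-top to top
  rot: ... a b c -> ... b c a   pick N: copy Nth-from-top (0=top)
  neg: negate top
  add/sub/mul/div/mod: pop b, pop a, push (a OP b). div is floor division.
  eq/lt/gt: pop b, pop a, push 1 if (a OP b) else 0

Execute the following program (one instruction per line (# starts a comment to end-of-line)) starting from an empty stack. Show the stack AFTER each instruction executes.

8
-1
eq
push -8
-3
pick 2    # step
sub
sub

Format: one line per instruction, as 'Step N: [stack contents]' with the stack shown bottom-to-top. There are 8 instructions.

Step 1: [8]
Step 2: [8, -1]
Step 3: [0]
Step 4: [0, -8]
Step 5: [0, -8, -3]
Step 6: [0, -8, -3, 0]
Step 7: [0, -8, -3]
Step 8: [0, -5]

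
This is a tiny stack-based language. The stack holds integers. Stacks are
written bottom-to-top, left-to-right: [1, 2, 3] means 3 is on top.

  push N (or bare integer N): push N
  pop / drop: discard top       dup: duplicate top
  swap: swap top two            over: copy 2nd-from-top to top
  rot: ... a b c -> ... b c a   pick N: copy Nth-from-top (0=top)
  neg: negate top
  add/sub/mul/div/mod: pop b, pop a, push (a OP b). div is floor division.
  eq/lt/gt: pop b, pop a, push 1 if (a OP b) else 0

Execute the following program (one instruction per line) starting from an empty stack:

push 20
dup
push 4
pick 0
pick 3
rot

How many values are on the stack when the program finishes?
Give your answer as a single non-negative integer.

Answer: 5

Derivation:
After 'push 20': stack = [20] (depth 1)
After 'dup': stack = [20, 20] (depth 2)
After 'push 4': stack = [20, 20, 4] (depth 3)
After 'pick 0': stack = [20, 20, 4, 4] (depth 4)
After 'pick 3': stack = [20, 20, 4, 4, 20] (depth 5)
After 'rot': stack = [20, 20, 4, 20, 4] (depth 5)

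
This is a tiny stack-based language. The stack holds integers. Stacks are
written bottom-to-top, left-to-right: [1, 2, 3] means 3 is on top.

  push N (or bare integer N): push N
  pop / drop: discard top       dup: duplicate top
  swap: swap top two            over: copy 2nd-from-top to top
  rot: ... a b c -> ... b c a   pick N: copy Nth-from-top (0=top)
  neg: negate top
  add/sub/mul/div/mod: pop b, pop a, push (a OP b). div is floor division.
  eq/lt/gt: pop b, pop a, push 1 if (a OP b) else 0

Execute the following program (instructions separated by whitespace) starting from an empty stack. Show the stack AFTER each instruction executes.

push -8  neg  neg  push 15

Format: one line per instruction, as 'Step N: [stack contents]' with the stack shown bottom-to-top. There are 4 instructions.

Step 1: [-8]
Step 2: [8]
Step 3: [-8]
Step 4: [-8, 15]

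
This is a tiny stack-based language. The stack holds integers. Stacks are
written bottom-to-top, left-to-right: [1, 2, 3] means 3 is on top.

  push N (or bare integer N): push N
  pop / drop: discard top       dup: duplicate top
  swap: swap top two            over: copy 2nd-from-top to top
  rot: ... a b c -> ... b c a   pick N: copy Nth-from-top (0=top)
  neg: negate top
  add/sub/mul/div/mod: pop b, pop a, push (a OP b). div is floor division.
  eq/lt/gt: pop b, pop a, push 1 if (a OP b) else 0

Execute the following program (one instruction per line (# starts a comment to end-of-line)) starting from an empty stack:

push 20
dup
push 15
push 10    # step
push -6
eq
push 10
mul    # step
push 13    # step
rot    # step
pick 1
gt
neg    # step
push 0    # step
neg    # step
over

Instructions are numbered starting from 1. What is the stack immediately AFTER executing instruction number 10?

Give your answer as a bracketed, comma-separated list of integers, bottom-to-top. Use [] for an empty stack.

Answer: [20, 20, 0, 13, 15]

Derivation:
Step 1 ('push 20'): [20]
Step 2 ('dup'): [20, 20]
Step 3 ('push 15'): [20, 20, 15]
Step 4 ('push 10'): [20, 20, 15, 10]
Step 5 ('push -6'): [20, 20, 15, 10, -6]
Step 6 ('eq'): [20, 20, 15, 0]
Step 7 ('push 10'): [20, 20, 15, 0, 10]
Step 8 ('mul'): [20, 20, 15, 0]
Step 9 ('push 13'): [20, 20, 15, 0, 13]
Step 10 ('rot'): [20, 20, 0, 13, 15]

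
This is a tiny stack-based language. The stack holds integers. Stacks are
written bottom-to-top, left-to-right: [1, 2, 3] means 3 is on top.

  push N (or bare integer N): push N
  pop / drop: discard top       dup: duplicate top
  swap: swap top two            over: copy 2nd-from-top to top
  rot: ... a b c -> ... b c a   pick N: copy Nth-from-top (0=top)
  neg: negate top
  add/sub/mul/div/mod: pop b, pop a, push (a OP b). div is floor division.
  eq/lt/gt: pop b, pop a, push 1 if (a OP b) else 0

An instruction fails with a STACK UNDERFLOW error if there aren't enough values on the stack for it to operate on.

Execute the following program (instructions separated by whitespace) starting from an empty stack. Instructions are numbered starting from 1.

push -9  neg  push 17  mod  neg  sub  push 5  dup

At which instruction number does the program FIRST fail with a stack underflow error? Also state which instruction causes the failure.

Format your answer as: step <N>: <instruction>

Answer: step 6: sub

Derivation:
Step 1 ('push -9'): stack = [-9], depth = 1
Step 2 ('neg'): stack = [9], depth = 1
Step 3 ('push 17'): stack = [9, 17], depth = 2
Step 4 ('mod'): stack = [9], depth = 1
Step 5 ('neg'): stack = [-9], depth = 1
Step 6 ('sub'): needs 2 value(s) but depth is 1 — STACK UNDERFLOW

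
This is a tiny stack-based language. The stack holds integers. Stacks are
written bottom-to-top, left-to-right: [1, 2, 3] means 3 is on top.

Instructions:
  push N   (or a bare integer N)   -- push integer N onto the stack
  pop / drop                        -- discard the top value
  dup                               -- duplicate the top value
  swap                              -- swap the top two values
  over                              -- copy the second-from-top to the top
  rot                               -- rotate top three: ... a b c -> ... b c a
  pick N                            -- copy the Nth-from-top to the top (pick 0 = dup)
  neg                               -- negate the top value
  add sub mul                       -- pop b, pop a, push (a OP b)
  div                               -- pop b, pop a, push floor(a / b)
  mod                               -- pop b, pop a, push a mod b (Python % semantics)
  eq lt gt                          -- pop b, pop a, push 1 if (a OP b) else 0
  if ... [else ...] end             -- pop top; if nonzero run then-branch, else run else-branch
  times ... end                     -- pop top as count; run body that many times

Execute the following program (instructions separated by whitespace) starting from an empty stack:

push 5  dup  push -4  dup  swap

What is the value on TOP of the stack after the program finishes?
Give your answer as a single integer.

Answer: -4

Derivation:
After 'push 5': [5]
After 'dup': [5, 5]
After 'push -4': [5, 5, -4]
After 'dup': [5, 5, -4, -4]
After 'swap': [5, 5, -4, -4]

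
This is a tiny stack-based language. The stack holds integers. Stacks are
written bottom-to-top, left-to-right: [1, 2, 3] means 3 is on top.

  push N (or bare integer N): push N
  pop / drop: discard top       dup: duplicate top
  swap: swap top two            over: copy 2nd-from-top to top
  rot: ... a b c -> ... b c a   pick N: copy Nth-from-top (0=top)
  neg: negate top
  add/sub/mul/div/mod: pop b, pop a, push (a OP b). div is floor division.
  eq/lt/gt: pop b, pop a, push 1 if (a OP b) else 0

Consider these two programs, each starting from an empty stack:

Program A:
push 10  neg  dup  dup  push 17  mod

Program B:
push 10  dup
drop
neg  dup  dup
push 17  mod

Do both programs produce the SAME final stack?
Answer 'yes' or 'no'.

Program A trace:
  After 'push 10': [10]
  After 'neg': [-10]
  After 'dup': [-10, -10]
  After 'dup': [-10, -10, -10]
  After 'push 17': [-10, -10, -10, 17]
  After 'mod': [-10, -10, 7]
Program A final stack: [-10, -10, 7]

Program B trace:
  After 'push 10': [10]
  After 'dup': [10, 10]
  After 'drop': [10]
  After 'neg': [-10]
  After 'dup': [-10, -10]
  After 'dup': [-10, -10, -10]
  After 'push 17': [-10, -10, -10, 17]
  After 'mod': [-10, -10, 7]
Program B final stack: [-10, -10, 7]
Same: yes

Answer: yes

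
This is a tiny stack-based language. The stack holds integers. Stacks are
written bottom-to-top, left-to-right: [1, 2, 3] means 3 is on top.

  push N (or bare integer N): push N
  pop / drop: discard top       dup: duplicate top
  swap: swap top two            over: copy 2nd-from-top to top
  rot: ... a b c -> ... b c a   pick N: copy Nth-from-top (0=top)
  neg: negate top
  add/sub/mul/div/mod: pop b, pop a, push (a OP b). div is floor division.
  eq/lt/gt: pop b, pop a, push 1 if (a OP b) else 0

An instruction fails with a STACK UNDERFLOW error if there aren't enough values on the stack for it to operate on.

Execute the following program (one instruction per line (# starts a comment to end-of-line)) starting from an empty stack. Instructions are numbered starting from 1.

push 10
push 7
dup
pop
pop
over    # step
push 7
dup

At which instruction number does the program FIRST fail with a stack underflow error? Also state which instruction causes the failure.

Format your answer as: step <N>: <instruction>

Step 1 ('push 10'): stack = [10], depth = 1
Step 2 ('push 7'): stack = [10, 7], depth = 2
Step 3 ('dup'): stack = [10, 7, 7], depth = 3
Step 4 ('pop'): stack = [10, 7], depth = 2
Step 5 ('pop'): stack = [10], depth = 1
Step 6 ('over'): needs 2 value(s) but depth is 1 — STACK UNDERFLOW

Answer: step 6: over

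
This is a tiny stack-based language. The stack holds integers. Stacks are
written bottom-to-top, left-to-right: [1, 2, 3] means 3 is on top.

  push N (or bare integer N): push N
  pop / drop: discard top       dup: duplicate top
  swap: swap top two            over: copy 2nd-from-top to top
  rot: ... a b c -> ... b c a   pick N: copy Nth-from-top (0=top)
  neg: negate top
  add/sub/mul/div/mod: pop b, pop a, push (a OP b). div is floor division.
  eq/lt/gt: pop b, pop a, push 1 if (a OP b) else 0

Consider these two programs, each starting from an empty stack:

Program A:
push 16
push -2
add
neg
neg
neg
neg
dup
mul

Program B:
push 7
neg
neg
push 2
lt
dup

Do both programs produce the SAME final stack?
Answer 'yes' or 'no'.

Program A trace:
  After 'push 16': [16]
  After 'push -2': [16, -2]
  After 'add': [14]
  After 'neg': [-14]
  After 'neg': [14]
  After 'neg': [-14]
  After 'neg': [14]
  After 'dup': [14, 14]
  After 'mul': [196]
Program A final stack: [196]

Program B trace:
  After 'push 7': [7]
  After 'neg': [-7]
  After 'neg': [7]
  After 'push 2': [7, 2]
  After 'lt': [0]
  After 'dup': [0, 0]
Program B final stack: [0, 0]
Same: no

Answer: no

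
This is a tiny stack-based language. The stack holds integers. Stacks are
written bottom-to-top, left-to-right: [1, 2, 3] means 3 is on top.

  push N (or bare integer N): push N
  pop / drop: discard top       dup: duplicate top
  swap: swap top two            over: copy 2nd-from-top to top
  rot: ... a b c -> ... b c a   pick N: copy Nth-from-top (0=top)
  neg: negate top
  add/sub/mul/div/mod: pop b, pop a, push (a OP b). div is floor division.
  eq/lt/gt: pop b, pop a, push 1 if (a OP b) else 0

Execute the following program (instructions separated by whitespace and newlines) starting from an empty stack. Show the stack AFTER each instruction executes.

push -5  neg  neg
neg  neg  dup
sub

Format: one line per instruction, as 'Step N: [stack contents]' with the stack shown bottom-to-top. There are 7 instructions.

Step 1: [-5]
Step 2: [5]
Step 3: [-5]
Step 4: [5]
Step 5: [-5]
Step 6: [-5, -5]
Step 7: [0]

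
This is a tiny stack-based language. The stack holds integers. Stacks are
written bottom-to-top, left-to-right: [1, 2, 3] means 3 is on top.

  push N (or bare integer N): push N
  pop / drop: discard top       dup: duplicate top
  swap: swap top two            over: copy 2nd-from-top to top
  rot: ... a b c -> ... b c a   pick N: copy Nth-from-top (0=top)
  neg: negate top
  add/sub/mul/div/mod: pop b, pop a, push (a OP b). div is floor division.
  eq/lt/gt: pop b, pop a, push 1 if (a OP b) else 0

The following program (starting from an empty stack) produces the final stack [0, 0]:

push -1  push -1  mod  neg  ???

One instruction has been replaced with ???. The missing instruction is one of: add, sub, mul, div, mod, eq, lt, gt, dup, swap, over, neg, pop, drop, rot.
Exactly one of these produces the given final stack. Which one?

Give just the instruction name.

Answer: dup

Derivation:
Stack before ???: [0]
Stack after ???:  [0, 0]
The instruction that transforms [0] -> [0, 0] is: dup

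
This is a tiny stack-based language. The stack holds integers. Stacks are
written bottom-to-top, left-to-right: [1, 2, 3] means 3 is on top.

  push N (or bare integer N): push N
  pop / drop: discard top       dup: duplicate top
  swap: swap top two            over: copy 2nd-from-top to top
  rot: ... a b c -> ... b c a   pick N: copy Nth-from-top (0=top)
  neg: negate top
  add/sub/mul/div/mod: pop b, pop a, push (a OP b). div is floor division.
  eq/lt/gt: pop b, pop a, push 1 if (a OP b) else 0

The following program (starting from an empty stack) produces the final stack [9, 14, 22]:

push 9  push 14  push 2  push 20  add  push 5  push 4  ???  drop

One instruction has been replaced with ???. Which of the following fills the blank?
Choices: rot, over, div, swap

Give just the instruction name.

Answer: div

Derivation:
Stack before ???: [9, 14, 22, 5, 4]
Stack after ???:  [9, 14, 22, 1]
Checking each choice:
  rot: produces [9, 14, 5, 4]
  over: produces [9, 14, 22, 5, 4]
  div: MATCH
  swap: produces [9, 14, 22, 4]


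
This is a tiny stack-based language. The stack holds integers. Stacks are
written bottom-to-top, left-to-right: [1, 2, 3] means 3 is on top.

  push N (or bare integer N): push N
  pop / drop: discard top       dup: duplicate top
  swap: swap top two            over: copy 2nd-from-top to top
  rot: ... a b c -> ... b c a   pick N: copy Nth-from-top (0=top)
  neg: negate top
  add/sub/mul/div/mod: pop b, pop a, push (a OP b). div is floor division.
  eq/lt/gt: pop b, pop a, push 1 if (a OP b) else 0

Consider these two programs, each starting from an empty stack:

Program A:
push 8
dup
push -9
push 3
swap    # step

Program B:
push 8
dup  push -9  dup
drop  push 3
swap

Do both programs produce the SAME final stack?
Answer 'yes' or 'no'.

Answer: yes

Derivation:
Program A trace:
  After 'push 8': [8]
  After 'dup': [8, 8]
  After 'push -9': [8, 8, -9]
  After 'push 3': [8, 8, -9, 3]
  After 'swap': [8, 8, 3, -9]
Program A final stack: [8, 8, 3, -9]

Program B trace:
  After 'push 8': [8]
  After 'dup': [8, 8]
  After 'push -9': [8, 8, -9]
  After 'dup': [8, 8, -9, -9]
  After 'drop': [8, 8, -9]
  After 'push 3': [8, 8, -9, 3]
  After 'swap': [8, 8, 3, -9]
Program B final stack: [8, 8, 3, -9]
Same: yes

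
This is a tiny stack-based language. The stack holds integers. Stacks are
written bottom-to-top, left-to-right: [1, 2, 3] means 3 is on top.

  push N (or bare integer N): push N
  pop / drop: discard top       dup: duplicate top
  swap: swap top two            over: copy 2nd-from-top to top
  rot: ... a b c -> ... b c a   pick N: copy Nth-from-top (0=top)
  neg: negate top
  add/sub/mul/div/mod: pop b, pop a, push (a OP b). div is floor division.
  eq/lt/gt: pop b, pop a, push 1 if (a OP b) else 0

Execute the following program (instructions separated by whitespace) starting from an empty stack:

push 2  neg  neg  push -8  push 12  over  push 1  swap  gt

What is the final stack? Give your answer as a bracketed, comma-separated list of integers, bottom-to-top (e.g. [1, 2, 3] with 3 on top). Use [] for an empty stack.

Answer: [2, -8, 12, 1]

Derivation:
After 'push 2': [2]
After 'neg': [-2]
After 'neg': [2]
After 'push -8': [2, -8]
After 'push 12': [2, -8, 12]
After 'over': [2, -8, 12, -8]
After 'push 1': [2, -8, 12, -8, 1]
After 'swap': [2, -8, 12, 1, -8]
After 'gt': [2, -8, 12, 1]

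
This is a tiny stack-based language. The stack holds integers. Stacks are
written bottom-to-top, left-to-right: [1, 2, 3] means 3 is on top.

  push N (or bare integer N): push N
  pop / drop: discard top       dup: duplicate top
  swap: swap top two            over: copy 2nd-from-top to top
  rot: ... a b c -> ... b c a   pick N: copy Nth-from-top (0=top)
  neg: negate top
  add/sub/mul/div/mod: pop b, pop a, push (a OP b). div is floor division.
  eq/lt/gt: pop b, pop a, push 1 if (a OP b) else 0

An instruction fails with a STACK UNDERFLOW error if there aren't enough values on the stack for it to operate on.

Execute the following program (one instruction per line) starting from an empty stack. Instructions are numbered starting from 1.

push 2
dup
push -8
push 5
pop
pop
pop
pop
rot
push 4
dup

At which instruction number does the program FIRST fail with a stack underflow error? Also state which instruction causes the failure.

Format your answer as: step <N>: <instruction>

Answer: step 9: rot

Derivation:
Step 1 ('push 2'): stack = [2], depth = 1
Step 2 ('dup'): stack = [2, 2], depth = 2
Step 3 ('push -8'): stack = [2, 2, -8], depth = 3
Step 4 ('push 5'): stack = [2, 2, -8, 5], depth = 4
Step 5 ('pop'): stack = [2, 2, -8], depth = 3
Step 6 ('pop'): stack = [2, 2], depth = 2
Step 7 ('pop'): stack = [2], depth = 1
Step 8 ('pop'): stack = [], depth = 0
Step 9 ('rot'): needs 3 value(s) but depth is 0 — STACK UNDERFLOW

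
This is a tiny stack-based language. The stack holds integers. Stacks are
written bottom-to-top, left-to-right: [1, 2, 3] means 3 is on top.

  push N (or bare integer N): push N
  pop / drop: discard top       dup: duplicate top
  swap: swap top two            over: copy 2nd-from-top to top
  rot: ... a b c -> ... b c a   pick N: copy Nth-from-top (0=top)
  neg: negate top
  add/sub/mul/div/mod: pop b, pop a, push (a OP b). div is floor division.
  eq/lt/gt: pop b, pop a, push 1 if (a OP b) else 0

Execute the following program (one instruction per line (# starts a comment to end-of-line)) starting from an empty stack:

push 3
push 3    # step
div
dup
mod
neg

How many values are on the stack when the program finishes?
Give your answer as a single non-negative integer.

Answer: 1

Derivation:
After 'push 3': stack = [3] (depth 1)
After 'push 3': stack = [3, 3] (depth 2)
After 'div': stack = [1] (depth 1)
After 'dup': stack = [1, 1] (depth 2)
After 'mod': stack = [0] (depth 1)
After 'neg': stack = [0] (depth 1)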